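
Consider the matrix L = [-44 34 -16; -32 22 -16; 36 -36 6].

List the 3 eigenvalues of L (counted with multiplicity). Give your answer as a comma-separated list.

Compute the characteristic polynomial p(λ) = det(λI - L).
Expanding along the first row, p(λ) = λ^3 + 16λ^2 - 12λ - 720.
Rational-root test: λ = -10 gives p(-10) = 0.
Dividing by (λ + 10) leaves λ^2 + 6λ - 72.
The quadratic factors as (λ + 12)·(λ - 6).
Eigenvalues: -12, -10, 6.

-12, -10, 6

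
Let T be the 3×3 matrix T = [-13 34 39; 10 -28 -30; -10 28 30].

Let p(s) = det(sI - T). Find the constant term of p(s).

0

p(s) = s^3 + 11s^2 + 24s.
The constant term is 0.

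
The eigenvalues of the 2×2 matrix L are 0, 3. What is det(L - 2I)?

-2

If L has eigenvalues 0, 3, then L - 2I has eigenvalues -2, 1.
det(L - 2I) = (-2) · (1) = -2.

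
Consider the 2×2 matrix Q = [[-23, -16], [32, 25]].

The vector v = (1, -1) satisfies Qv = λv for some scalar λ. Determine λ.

-7

Compute Qv: Q·(1, -1) = (-7, 7).
Since Qv = λv, compare component 1: -7 = λ·1, so λ = -7.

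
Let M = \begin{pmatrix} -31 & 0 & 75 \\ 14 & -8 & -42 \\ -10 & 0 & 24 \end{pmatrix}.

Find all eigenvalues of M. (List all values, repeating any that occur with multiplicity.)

-8, -6, -1

Set up det(μI - M) = 0.
Expanding the 3×3 determinant: p(μ) = μ^3 + 15μ^2 + 62μ + 48.
Try μ = -1: p(-1) = 0, so -1 is a root.
Dividing by (μ + 1) leaves μ^2 + 14μ + 48.
The quadratic factors as (μ + 8)·(μ + 6).
Eigenvalues: -8, -6, -1.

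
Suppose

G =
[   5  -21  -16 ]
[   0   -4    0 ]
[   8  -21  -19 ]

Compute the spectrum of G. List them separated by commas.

Set up det(rI - G) = 0.
Expanding the 3×3 determinant: p(r) = r^3 + 18r^2 + 89r + 132.
Since p(-4) = 0, r = -4 is a root.
Factor out (r + 4): p(r) = (r + 4)·(r^2 + 14r + 33).
The quadratic factors as (r + 11)·(r + 3).
Eigenvalues: -11, -4, -3.

-11, -4, -3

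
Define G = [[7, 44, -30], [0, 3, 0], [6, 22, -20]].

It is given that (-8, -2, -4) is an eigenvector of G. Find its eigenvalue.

3

Compute Gv: G·(-8, -2, -4) = (-24, -6, -12).
Since Gv = λv, compare component 1: -24 = λ·-8, so λ = 3.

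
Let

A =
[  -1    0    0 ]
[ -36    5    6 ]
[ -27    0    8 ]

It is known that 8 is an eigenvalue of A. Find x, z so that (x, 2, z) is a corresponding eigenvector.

We need (A - 8I)v = 0.
A - 8I = [[-9, 0, 0], [-36, -3, 6], [-27, 0, 0]].
Row 1: (-9)·x + (0)·2 + (0)·z = 0
Row 2: (-36)·x + (-3)·2 + (6)·z = 0
Row 3: (-27)·x + (0)·2 + (0)·z = 0
Solving gives x = 0, z = 1.
Check: A·(0, 2, 1) = (0, 16, 8) = 8·(0, 2, 1).

0, 1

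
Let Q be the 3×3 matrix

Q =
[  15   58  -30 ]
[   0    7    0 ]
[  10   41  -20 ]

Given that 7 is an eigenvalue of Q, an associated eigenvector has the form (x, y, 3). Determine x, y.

4, 1

We need (Q - 7I)v = 0.
Q - 7I = [[8, 58, -30], [0, 0, 0], [10, 41, -27]].
Row 1: (8)·x + (58)·y + (-30)·3 = 0
Row 2: (0)·x + (0)·y + (0)·3 = 0
Row 3: (10)·x + (41)·y + (-27)·3 = 0
Solving gives x = 4, y = 1.
Check: Q·(4, 1, 3) = (28, 7, 21) = 7·(4, 1, 3).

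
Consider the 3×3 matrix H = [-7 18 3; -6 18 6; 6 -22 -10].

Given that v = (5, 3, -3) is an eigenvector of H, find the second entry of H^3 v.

24

First find the eigenvalue: Hv = (10, 6, -6) = 2·(5, 3, -3), so λ = 2.
Then H^3 v = λ^3·v = 2^3·(5, 3, -3) = 8·(5, 3, -3) = (40, 24, -24).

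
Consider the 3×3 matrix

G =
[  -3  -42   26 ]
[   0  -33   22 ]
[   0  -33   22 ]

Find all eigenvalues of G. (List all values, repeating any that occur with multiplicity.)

Set up det(λI - G) = 0.
Expanding the 3×3 determinant: p(λ) = λ^3 + 14λ^2 + 33λ.
Try λ = 0: p(0) = 0, so 0 is a root.
Factor out λ: p(λ) = λ·(λ^2 + 14λ + 33).
The quadratic factors as (λ + 11)·(λ + 3).
Eigenvalues: -11, -3, 0.

-11, -3, 0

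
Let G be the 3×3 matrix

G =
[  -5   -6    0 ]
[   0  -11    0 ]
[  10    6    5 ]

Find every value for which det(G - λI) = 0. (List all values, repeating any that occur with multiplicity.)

-11, -5, 5

Set up det(λI - G) = 0.
Expanding the 3×3 determinant: p(λ) = λ^3 + 11λ^2 - 25λ - 275.
Since p(5) = 0, λ = 5 is a root.
Dividing by (λ - 5) leaves λ^2 + 16λ + 55.
The quadratic factors as (λ + 11)·(λ + 5).
Eigenvalues: -11, -5, 5.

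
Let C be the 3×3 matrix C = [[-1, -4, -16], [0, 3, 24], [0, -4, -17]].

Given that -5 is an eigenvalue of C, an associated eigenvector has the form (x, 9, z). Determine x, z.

We need (C + 5I)v = 0.
C + 5I = [[4, -4, -16], [0, 8, 24], [0, -4, -12]].
Row 1: (4)·x + (-4)·9 + (-16)·z = 0
Row 2: (0)·x + (8)·9 + (24)·z = 0
Row 3: (0)·x + (-4)·9 + (-12)·z = 0
Solving gives x = -3, z = -3.
Check: C·(-3, 9, -3) = (15, -45, 15) = -5·(-3, 9, -3).

-3, -3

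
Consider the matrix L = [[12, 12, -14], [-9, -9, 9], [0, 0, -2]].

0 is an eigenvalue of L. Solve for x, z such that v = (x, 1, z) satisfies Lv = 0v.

We need (L)v = 0.
L = [[12, 12, -14], [-9, -9, 9], [0, 0, -2]].
Row 1: (12)·x + (12)·1 + (-14)·z = 0
Row 2: (-9)·x + (-9)·1 + (9)·z = 0
Row 3: (0)·x + (0)·1 + (-2)·z = 0
Solving gives x = -1, z = 0.
Check: L·(-1, 1, 0) = (0, 0, 0) = 0·(-1, 1, 0).

-1, 0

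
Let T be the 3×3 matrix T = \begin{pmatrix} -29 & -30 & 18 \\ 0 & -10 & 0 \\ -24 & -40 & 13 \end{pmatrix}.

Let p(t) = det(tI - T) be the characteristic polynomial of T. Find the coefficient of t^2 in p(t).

26

The coefficient of t^2 of det(tI - T) is −trace(T).
trace(T) = (-29) + (-10) + (13) = -26, so the coefficient is 26.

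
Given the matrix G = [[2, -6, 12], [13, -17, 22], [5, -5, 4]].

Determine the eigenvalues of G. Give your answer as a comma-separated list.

-6, -4, -1

Set up det(sI - G) = 0.
Cofactor expansion gives p(s) = s^3 + 11s^2 + 34s + 24.
Since p(-1) = 0, s = -1 is a root.
Dividing by (s + 1) leaves s^2 + 10s + 24.
The quadratic factors as (s + 6)·(s + 4).
Eigenvalues: -6, -4, -1.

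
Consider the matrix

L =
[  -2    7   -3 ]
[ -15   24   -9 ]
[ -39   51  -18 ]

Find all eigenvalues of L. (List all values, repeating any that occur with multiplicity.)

Set up det(λI - L) = 0.
Cofactor expansion gives p(λ) = λ^3 - 4λ^2 + 3λ.
Try λ = 0: p(0) = 0, so 0 is a root.
Factor out λ: p(λ) = λ·(λ^2 - 4λ + 3).
The quadratic factors as (λ - 1)·(λ - 3).
Eigenvalues: 0, 1, 3.

0, 1, 3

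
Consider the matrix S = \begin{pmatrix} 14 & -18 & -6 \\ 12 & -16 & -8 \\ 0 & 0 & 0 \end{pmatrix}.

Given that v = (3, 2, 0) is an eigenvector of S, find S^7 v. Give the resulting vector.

First find the eigenvalue: Sv = (6, 4, 0) = 2·(3, 2, 0), so λ = 2.
Then S^7 v = λ^7·v = 2^7·(3, 2, 0) = 128·(3, 2, 0) = (384, 256, 0).

(384, 256, 0)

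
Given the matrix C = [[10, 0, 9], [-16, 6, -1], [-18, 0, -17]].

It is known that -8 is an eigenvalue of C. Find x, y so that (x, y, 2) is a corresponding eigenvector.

We need (C + 8I)v = 0.
C + 8I = [[18, 0, 9], [-16, 14, -1], [-18, 0, -9]].
Row 1: (18)·x + (0)·y + (9)·2 = 0
Row 2: (-16)·x + (14)·y + (-1)·2 = 0
Row 3: (-18)·x + (0)·y + (-9)·2 = 0
Solving gives x = -1, y = -1.
Check: C·(-1, -1, 2) = (8, 8, -16) = -8·(-1, -1, 2).

-1, -1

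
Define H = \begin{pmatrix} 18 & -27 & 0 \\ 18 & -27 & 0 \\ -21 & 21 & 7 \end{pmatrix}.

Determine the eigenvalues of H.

-9, 0, 7

The characteristic polynomial is p(r) = det(rI - H).
Expanding the 3×3 determinant: p(r) = r^3 + 2r^2 - 63r.
Since p(0) = 0, r = 0 is a root.
Dividing by r leaves r^2 + 2r - 63.
The quadratic factors as (r + 9)·(r - 7).
Eigenvalues: -9, 0, 7.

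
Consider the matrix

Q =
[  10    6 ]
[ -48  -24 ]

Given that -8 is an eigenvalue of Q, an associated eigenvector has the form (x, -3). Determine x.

1

We need (Q + 8I)v = 0.
Q + 8I = [[18, 6], [-48, -16]].
Row 1: (18)·x + (6)·-3 = 0
Row 2: (-48)·x + (-16)·-3 = 0
Solving gives x = 1.
Check: Q·(1, -3) = (-8, 24) = -8·(1, -3).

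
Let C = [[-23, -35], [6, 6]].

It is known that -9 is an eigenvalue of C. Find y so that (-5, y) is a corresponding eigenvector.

2

We need (C + 9I)v = 0.
C + 9I = [[-14, -35], [6, 15]].
Row 1: (-14)·-5 + (-35)·y = 0
Row 2: (6)·-5 + (15)·y = 0
Solving gives y = 2.
Check: C·(-5, 2) = (45, -18) = -9·(-5, 2).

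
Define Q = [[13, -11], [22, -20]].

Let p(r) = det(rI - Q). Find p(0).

p(0) = det(0·I − Q) = det(−Q) = (−1)^2·det(Q).
det(Q) = -18, so p(0) = -18.

-18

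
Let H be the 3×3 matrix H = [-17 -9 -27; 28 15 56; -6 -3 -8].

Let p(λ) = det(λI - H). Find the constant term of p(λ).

-30

p(λ) = λ^3 + 10λ^2 + 19λ - 30.
The constant term is -30.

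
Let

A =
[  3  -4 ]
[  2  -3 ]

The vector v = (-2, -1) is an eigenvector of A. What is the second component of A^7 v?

First find the eigenvalue: Av = (-2, -1) = 1·(-2, -1), so λ = 1.
Then A^7 v = λ^7·v = 1^7·(-2, -1) = 1·(-2, -1) = (-2, -1).

-1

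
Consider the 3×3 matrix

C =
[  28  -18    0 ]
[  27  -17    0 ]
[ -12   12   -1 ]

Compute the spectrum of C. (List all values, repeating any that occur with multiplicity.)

-1, 1, 10

Compute the characteristic polynomial p(λ) = det(λI - C).
Expanding along the first row, p(λ) = λ^3 - 10λ^2 - λ + 10.
Try λ = -1: p(-1) = 0, so -1 is a root.
Dividing by (λ + 1) leaves λ^2 - 11λ + 10.
The quadratic factors as (λ - 1)·(λ - 10).
Eigenvalues: -1, 1, 10.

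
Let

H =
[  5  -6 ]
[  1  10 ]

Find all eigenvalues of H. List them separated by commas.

7, 8

det(H - rI) = (5 - r)(10 - r) - (-6)·(1) = r^2 - 15r + 56.
This factors as (r - 7)·(r - 8) = 0.
Eigenvalues: 7, 8.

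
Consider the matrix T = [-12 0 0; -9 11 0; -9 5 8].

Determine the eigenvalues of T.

-12, 8, 11

T is lower triangular, so its eigenvalues are the diagonal entries.
Diagonal: -12, 11, 8.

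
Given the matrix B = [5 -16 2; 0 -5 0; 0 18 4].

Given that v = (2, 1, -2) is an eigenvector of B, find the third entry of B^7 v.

First find the eigenvalue: Bv = (-10, -5, 10) = -5·(2, 1, -2), so λ = -5.
Then B^7 v = λ^7·v = (-5)^7·(2, 1, -2) = -78125·(2, 1, -2) = (-156250, -78125, 156250).

156250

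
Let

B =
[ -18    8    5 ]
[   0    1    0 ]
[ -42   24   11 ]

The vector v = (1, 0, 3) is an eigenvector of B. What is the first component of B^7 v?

First find the eigenvalue: Bv = (-3, 0, -9) = -3·(1, 0, 3), so λ = -3.
Then B^7 v = λ^7·v = (-3)^7·(1, 0, 3) = -2187·(1, 0, 3) = (-2187, 0, -6561).

-2187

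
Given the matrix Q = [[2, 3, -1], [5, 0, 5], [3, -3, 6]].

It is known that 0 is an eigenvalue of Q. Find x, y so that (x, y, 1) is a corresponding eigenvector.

-1, 1

We need (Q)v = 0.
Q = [[2, 3, -1], [5, 0, 5], [3, -3, 6]].
Row 1: (2)·x + (3)·y + (-1)·1 = 0
Row 2: (5)·x + (0)·y + (5)·1 = 0
Row 3: (3)·x + (-3)·y + (6)·1 = 0
Solving gives x = -1, y = 1.
Check: Q·(-1, 1, 1) = (0, 0, 0) = 0·(-1, 1, 1).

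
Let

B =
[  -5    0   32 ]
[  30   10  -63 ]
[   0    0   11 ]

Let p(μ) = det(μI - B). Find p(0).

550

p(0) = det(0·I − B) = det(−B) = (−1)^3·det(B).
det(B) = -550, so p(0) = 550.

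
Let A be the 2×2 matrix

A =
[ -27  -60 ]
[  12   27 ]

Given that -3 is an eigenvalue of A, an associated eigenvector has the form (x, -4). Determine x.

10

We need (A + 3I)v = 0.
A + 3I = [[-24, -60], [12, 30]].
Row 1: (-24)·x + (-60)·-4 = 0
Row 2: (12)·x + (30)·-4 = 0
Solving gives x = 10.
Check: A·(10, -4) = (-30, 12) = -3·(10, -4).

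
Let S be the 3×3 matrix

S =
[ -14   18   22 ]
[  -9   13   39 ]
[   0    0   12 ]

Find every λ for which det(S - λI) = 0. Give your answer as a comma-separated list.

-5, 4, 12

Set up det(λI - S) = 0.
Expanding along the first row, p(λ) = λ^3 - 11λ^2 - 32λ + 240.
Try λ = 4: p(4) = 0, so 4 is a root.
Dividing by (λ - 4) leaves λ^2 - 7λ - 60.
The quadratic factors as (λ + 5)·(λ - 12).
Eigenvalues: -5, 4, 12.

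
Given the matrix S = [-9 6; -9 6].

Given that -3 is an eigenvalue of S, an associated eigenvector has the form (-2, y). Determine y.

-2

We need (S + 3I)v = 0.
S + 3I = [[-6, 6], [-9, 9]].
Row 1: (-6)·-2 + (6)·y = 0
Row 2: (-9)·-2 + (9)·y = 0
Solving gives y = -2.
Check: S·(-2, -2) = (6, 6) = -3·(-2, -2).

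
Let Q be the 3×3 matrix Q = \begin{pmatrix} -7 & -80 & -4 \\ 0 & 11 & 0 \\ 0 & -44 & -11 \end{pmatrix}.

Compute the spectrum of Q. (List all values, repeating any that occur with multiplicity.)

-11, -7, 11

Compute the characteristic polynomial p(μ) = det(μI - Q).
Cofactor expansion gives p(μ) = μ^3 + 7μ^2 - 121μ - 847.
Try μ = -11: p(-11) = 0, so -11 is a root.
Dividing by (μ + 11) leaves μ^2 - 4μ - 77.
The quadratic factors as (μ + 7)·(μ - 11).
Eigenvalues: -11, -7, 11.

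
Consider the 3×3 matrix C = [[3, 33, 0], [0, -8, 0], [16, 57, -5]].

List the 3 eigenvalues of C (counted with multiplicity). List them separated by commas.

-8, -5, 3

Set up det(μI - C) = 0.
Expanding along the first row, p(μ) = μ^3 + 10μ^2 + μ - 120.
Rational-root test: μ = 3 gives p(3) = 0.
Dividing by (μ - 3) leaves μ^2 + 13μ + 40.
The quadratic factors as (μ + 8)·(μ + 5).
Eigenvalues: -8, -5, 3.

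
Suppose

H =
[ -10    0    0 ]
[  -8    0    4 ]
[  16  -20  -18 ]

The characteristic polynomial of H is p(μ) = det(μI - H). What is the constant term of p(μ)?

800

p(μ) = μ^3 + 28μ^2 + 260μ + 800.
The constant term is 800.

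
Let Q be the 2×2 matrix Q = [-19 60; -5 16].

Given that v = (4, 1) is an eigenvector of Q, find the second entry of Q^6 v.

First find the eigenvalue: Qv = (-16, -4) = -4·(4, 1), so λ = -4.
Then Q^6 v = λ^6·v = (-4)^6·(4, 1) = 4096·(4, 1) = (16384, 4096).

4096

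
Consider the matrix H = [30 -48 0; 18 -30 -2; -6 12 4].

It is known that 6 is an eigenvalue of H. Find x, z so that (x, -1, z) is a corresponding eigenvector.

-2, 0

We need (H - 6I)v = 0.
H - 6I = [[24, -48, 0], [18, -36, -2], [-6, 12, -2]].
Row 1: (24)·x + (-48)·-1 + (0)·z = 0
Row 2: (18)·x + (-36)·-1 + (-2)·z = 0
Row 3: (-6)·x + (12)·-1 + (-2)·z = 0
Solving gives x = -2, z = 0.
Check: H·(-2, -1, 0) = (-12, -6, 0) = 6·(-2, -1, 0).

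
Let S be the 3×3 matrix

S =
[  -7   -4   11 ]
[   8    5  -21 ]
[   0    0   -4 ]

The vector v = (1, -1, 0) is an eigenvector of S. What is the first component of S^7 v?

First find the eigenvalue: Sv = (-3, 3, 0) = -3·(1, -1, 0), so λ = -3.
Then S^7 v = λ^7·v = (-3)^7·(1, -1, 0) = -2187·(1, -1, 0) = (-2187, 2187, 0).

-2187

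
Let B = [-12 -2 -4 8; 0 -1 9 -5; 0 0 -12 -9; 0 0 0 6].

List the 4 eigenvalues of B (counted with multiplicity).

-12, -12, -1, 6

B is upper triangular, so its eigenvalues are the diagonal entries.
Diagonal: -12, -1, -12, 6.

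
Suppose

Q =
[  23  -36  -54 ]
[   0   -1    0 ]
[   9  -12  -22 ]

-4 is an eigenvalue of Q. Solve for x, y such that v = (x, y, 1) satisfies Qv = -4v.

We need (Q + 4I)v = 0.
Q + 4I = [[27, -36, -54], [0, 3, 0], [9, -12, -18]].
Row 1: (27)·x + (-36)·y + (-54)·1 = 0
Row 2: (0)·x + (3)·y + (0)·1 = 0
Row 3: (9)·x + (-12)·y + (-18)·1 = 0
Solving gives x = 2, y = 0.
Check: Q·(2, 0, 1) = (-8, 0, -4) = -4·(2, 0, 1).

2, 0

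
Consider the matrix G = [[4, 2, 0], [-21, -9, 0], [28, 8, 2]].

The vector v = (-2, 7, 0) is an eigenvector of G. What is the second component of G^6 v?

5103

First find the eigenvalue: Gv = (6, -21, 0) = -3·(-2, 7, 0), so λ = -3.
Then G^6 v = λ^6·v = (-3)^6·(-2, 7, 0) = 729·(-2, 7, 0) = (-1458, 5103, 0).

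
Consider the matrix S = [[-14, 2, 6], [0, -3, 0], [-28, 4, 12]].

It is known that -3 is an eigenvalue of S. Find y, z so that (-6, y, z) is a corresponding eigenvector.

3, -12

We need (S + 3I)v = 0.
S + 3I = [[-11, 2, 6], [0, 0, 0], [-28, 4, 15]].
Row 1: (-11)·-6 + (2)·y + (6)·z = 0
Row 2: (0)·-6 + (0)·y + (0)·z = 0
Row 3: (-28)·-6 + (4)·y + (15)·z = 0
Solving gives y = 3, z = -12.
Check: S·(-6, 3, -12) = (18, -9, 36) = -3·(-6, 3, -12).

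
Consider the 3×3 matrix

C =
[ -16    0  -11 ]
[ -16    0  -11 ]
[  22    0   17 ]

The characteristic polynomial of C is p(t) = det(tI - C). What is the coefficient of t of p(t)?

-30

p(t) = t^3 - t^2 - 30t.
The coefficient of t is -30.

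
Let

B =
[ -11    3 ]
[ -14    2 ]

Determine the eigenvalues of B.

det(B - λI) = (-11 - λ)(2 - λ) - (3)·(-14) = λ^2 + 9λ + 20.
This factors as (λ + 5)·(λ + 4) = 0.
Eigenvalues: -5, -4.

-5, -4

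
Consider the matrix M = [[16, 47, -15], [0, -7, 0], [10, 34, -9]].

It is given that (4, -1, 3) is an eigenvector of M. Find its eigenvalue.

-7

Compute Mv: M·(4, -1, 3) = (-28, 7, -21).
Since Mv = λv, compare component 1: -28 = λ·4, so λ = -7.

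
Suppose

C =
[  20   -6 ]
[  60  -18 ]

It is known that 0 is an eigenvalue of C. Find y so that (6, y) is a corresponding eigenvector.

We need (C)v = 0.
C = [[20, -6], [60, -18]].
Row 1: (20)·6 + (-6)·y = 0
Row 2: (60)·6 + (-18)·y = 0
Solving gives y = 20.
Check: C·(6, 20) = (0, 0) = 0·(6, 20).

20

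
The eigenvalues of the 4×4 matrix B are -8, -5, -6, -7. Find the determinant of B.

1680

det(B) is the product of the eigenvalues: (-8) · (-5) · (-6) · (-7) = 1680.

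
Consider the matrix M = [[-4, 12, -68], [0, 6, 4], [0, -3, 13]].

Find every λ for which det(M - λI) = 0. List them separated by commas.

The characteristic polynomial is p(r) = det(rI - M).
Expanding along the first row, p(r) = r^3 - 15r^2 + 14r + 360.
Try r = -4: p(-4) = 0, so -4 is a root.
Factor out (r + 4): p(r) = (r + 4)·(r^2 - 19r + 90).
The quadratic factors as (r - 9)·(r - 10).
Eigenvalues: -4, 9, 10.

-4, 9, 10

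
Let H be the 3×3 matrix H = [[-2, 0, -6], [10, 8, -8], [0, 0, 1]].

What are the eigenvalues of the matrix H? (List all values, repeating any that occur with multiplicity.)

Set up det(λI - H) = 0.
Expanding along the first row, p(λ) = λ^3 - 7λ^2 - 10λ + 16.
Try λ = 8: p(8) = 0, so 8 is a root.
Dividing by (λ - 8) leaves λ^2 + λ - 2.
The quadratic factors as (λ + 2)·(λ - 1).
Eigenvalues: -2, 1, 8.

-2, 1, 8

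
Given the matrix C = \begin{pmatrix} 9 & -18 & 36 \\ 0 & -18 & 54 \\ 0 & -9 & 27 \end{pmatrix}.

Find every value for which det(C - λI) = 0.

0, 9, 9

Compute the characteristic polynomial p(lambda) = det(lambda·I - C).
Cofactor expansion gives p(lambda) = lambda^3 - 18·lambda^2 + 81·lambda.
Rational-root test: lambda = 0 gives p(0) = 0.
Factor out lambda: p(lambda) = lambda·(lambda^2 - 18·lambda + 81).
The quadratic factor is (lambda - 9)^2.
Eigenvalues: 0, 9, 9.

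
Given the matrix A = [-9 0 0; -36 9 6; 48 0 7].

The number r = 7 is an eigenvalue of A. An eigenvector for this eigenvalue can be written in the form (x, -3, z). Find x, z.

We need (A - 7I)v = 0.
A - 7I = [[-16, 0, 0], [-36, 2, 6], [48, 0, 0]].
Row 1: (-16)·x + (0)·-3 + (0)·z = 0
Row 2: (-36)·x + (2)·-3 + (6)·z = 0
Row 3: (48)·x + (0)·-3 + (0)·z = 0
Solving gives x = 0, z = 1.
Check: A·(0, -3, 1) = (0, -21, 7) = 7·(0, -3, 1).

0, 1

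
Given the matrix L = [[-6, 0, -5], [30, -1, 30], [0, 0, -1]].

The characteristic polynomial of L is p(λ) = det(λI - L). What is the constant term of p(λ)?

p(λ) = λ^3 + 8λ^2 + 13λ + 6.
The constant term is 6.

6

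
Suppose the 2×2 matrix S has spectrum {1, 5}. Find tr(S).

trace(S) is the sum of the eigenvalues: (1) + (5) = 6.

6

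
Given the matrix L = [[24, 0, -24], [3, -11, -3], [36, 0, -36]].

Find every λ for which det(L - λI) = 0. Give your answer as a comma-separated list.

Compute the characteristic polynomial p(λ) = det(λI - L).
Expanding the 3×3 determinant: p(λ) = λ^3 + 23λ^2 + 132λ.
Since p(0) = 0, λ = 0 is a root.
Dividing by λ leaves λ^2 + 23λ + 132.
The quadratic factors as (λ + 12)·(λ + 11).
Eigenvalues: -12, -11, 0.

-12, -11, 0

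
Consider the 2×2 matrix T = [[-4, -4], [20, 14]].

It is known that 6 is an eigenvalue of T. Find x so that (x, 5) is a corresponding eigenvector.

-2

We need (T - 6I)v = 0.
T - 6I = [[-10, -4], [20, 8]].
Row 1: (-10)·x + (-4)·5 = 0
Row 2: (20)·x + (8)·5 = 0
Solving gives x = -2.
Check: T·(-2, 5) = (-12, 30) = 6·(-2, 5).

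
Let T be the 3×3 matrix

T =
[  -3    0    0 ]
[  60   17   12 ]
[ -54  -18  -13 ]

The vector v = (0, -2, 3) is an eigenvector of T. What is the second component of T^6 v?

First find the eigenvalue: Tv = (0, 2, -3) = -1·(0, -2, 3), so λ = -1.
Then T^6 v = λ^6·v = (-1)^6·(0, -2, 3) = 1·(0, -2, 3) = (0, -2, 3).

-2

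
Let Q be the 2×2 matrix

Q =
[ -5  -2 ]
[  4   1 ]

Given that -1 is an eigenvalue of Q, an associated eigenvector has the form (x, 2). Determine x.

We need (Q + 1I)v = 0.
Q + 1I = [[-4, -2], [4, 2]].
Row 1: (-4)·x + (-2)·2 = 0
Row 2: (4)·x + (2)·2 = 0
Solving gives x = -1.
Check: Q·(-1, 2) = (1, -2) = -1·(-1, 2).

-1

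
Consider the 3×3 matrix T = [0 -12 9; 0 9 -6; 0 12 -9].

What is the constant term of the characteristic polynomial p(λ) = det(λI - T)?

0

p(0) = det(0·I − T) = det(−T) = (−1)^3·det(T).
det(T) = 0, so p(0) = 0.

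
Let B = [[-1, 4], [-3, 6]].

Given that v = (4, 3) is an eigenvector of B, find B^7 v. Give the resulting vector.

First find the eigenvalue: Bv = (8, 6) = 2·(4, 3), so λ = 2.
Then B^7 v = λ^7·v = 2^7·(4, 3) = 128·(4, 3) = (512, 384).

(512, 384)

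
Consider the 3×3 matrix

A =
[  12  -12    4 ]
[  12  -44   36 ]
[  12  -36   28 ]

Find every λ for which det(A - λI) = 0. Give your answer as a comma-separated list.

Compute the characteristic polynomial p(μ) = det(μI - A).
Cofactor expansion gives p(μ) = μ^3 + 4μ^2 - 32μ.
Try μ = 0: p(0) = 0, so 0 is a root.
Dividing by μ leaves μ^2 + 4μ - 32.
The quadratic factors as (μ + 8)·(μ - 4).
Eigenvalues: -8, 0, 4.

-8, 0, 4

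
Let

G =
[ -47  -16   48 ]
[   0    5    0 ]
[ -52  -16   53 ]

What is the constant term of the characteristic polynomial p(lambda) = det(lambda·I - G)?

p(0) = det(0·I − G) = det(−G) = (−1)^3·det(G).
det(G) = 25, so p(0) = -25.

-25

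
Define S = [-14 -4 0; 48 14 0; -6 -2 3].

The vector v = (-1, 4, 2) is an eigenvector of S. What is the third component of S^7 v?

256

First find the eigenvalue: Sv = (-2, 8, 4) = 2·(-1, 4, 2), so λ = 2.
Then S^7 v = λ^7·v = 2^7·(-1, 4, 2) = 128·(-1, 4, 2) = (-128, 512, 256).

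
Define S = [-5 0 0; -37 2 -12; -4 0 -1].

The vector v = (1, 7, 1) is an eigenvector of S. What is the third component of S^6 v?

First find the eigenvalue: Sv = (-5, -35, -5) = -5·(1, 7, 1), so λ = -5.
Then S^6 v = λ^6·v = (-5)^6·(1, 7, 1) = 15625·(1, 7, 1) = (15625, 109375, 15625).

15625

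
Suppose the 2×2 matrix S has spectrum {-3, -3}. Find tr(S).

-6

trace(S) is the sum of the eigenvalues: (-3) + (-3) = -6.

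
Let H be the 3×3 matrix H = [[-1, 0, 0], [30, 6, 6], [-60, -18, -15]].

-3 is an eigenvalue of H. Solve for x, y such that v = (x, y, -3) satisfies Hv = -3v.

0, 2

We need (H + 3I)v = 0.
H + 3I = [[2, 0, 0], [30, 9, 6], [-60, -18, -12]].
Row 1: (2)·x + (0)·y + (0)·-3 = 0
Row 2: (30)·x + (9)·y + (6)·-3 = 0
Row 3: (-60)·x + (-18)·y + (-12)·-3 = 0
Solving gives x = 0, y = 2.
Check: H·(0, 2, -3) = (0, -6, 9) = -3·(0, 2, -3).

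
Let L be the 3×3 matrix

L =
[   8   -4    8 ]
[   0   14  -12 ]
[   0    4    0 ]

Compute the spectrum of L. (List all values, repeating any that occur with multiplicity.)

6, 8, 8

Compute the characteristic polynomial p(lambda) = det(lambda·I - L).
Expanding along the first row, p(lambda) = lambda^3 - 22·lambda^2 + 160·lambda - 384.
Rational-root test: lambda = 6 gives p(6) = 0.
Dividing by (lambda - 6) leaves lambda^2 - 16·lambda + 64.
The quadratic factor is (lambda - 8)^2.
Eigenvalues: 6, 8, 8.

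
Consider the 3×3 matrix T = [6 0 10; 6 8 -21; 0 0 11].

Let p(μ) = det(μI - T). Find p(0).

p(0) = det(0·I − T) = det(−T) = (−1)^3·det(T).
det(T) = 528, so p(0) = -528.

-528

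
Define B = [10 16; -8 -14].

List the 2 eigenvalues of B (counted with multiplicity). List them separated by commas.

-6, 2

det(B - rI) = (10 - r)(-14 - r) - (16)·(-8) = r^2 + 4r - 12.
This factors as (r + 6)·(r - 2) = 0.
Eigenvalues: -6, 2.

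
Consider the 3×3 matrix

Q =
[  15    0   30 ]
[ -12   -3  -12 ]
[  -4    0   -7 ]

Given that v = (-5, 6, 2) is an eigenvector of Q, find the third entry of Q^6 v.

1458

First find the eigenvalue: Qv = (-15, 18, 6) = 3·(-5, 6, 2), so λ = 3.
Then Q^6 v = λ^6·v = 3^6·(-5, 6, 2) = 729·(-5, 6, 2) = (-3645, 4374, 1458).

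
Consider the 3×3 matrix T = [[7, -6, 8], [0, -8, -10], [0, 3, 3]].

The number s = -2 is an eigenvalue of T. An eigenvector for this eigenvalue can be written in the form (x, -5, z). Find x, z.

We need (T + 2I)v = 0.
T + 2I = [[9, -6, 8], [0, -6, -10], [0, 3, 5]].
Row 1: (9)·x + (-6)·-5 + (8)·z = 0
Row 2: (0)·x + (-6)·-5 + (-10)·z = 0
Row 3: (0)·x + (3)·-5 + (5)·z = 0
Solving gives x = -6, z = 3.
Check: T·(-6, -5, 3) = (12, 10, -6) = -2·(-6, -5, 3).

-6, 3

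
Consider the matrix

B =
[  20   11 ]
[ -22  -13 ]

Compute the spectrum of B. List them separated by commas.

det(B - rI) = (20 - r)(-13 - r) - (11)·(-22) = r^2 - 7r - 18.
This factors as (r + 2)·(r - 9) = 0.
Eigenvalues: -2, 9.

-2, 9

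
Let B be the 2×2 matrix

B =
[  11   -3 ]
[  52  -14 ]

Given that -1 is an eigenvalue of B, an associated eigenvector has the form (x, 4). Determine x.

We need (B + 1I)v = 0.
B + 1I = [[12, -3], [52, -13]].
Row 1: (12)·x + (-3)·4 = 0
Row 2: (52)·x + (-13)·4 = 0
Solving gives x = 1.
Check: B·(1, 4) = (-1, -4) = -1·(1, 4).

1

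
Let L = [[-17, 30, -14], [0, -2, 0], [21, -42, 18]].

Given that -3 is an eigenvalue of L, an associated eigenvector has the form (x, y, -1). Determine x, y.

We need (L + 3I)v = 0.
L + 3I = [[-14, 30, -14], [0, 1, 0], [21, -42, 21]].
Row 1: (-14)·x + (30)·y + (-14)·-1 = 0
Row 2: (0)·x + (1)·y + (0)·-1 = 0
Row 3: (21)·x + (-42)·y + (21)·-1 = 0
Solving gives x = 1, y = 0.
Check: L·(1, 0, -1) = (-3, 0, 3) = -3·(1, 0, -1).

1, 0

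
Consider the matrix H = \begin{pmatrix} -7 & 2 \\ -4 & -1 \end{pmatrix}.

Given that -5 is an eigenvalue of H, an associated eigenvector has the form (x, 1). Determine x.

We need (H + 5I)v = 0.
H + 5I = [[-2, 2], [-4, 4]].
Row 1: (-2)·x + (2)·1 = 0
Row 2: (-4)·x + (4)·1 = 0
Solving gives x = 1.
Check: H·(1, 1) = (-5, -5) = -5·(1, 1).

1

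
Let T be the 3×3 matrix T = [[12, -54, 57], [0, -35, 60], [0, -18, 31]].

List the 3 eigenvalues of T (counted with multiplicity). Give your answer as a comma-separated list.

Compute the characteristic polynomial p(s) = det(sI - T).
Expanding along the first row, p(s) = s^3 - 8s^2 - 53s + 60.
Since p(-5) = 0, s = -5 is a root.
Dividing by (s + 5) leaves s^2 - 13s + 12.
The quadratic factors as (s - 1)·(s - 12).
Eigenvalues: -5, 1, 12.

-5, 1, 12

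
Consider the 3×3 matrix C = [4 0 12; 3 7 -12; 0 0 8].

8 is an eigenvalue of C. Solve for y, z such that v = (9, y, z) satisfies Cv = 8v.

We need (C - 8I)v = 0.
C - 8I = [[-4, 0, 12], [3, -1, -12], [0, 0, 0]].
Row 1: (-4)·9 + (0)·y + (12)·z = 0
Row 2: (3)·9 + (-1)·y + (-12)·z = 0
Row 3: (0)·9 + (0)·y + (0)·z = 0
Solving gives y = -9, z = 3.
Check: C·(9, -9, 3) = (72, -72, 24) = 8·(9, -9, 3).

-9, 3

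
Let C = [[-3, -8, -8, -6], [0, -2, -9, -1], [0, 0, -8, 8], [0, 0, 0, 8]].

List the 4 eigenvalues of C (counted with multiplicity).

C is upper triangular, so its eigenvalues are the diagonal entries.
Diagonal: -3, -2, -8, 8.

-8, -3, -2, 8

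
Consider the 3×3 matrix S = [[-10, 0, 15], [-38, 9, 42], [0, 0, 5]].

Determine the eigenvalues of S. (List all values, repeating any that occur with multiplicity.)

Compute the characteristic polynomial p(lambda) = det(lambda·I - S).
Cofactor expansion gives p(lambda) = lambda^3 - 4·lambda^2 - 95·lambda + 450.
Try lambda = 9: p(9) = 0, so 9 is a root.
Factor out (lambda - 9): p(lambda) = (lambda - 9)·(lambda^2 + 5·lambda - 50).
The quadratic factors as (lambda + 10)·(lambda - 5).
Eigenvalues: -10, 5, 9.

-10, 5, 9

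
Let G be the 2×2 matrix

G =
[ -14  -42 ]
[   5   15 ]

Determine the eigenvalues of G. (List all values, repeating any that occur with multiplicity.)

det(G - μI) = (-14 - μ)(15 - μ) - (-42)·(5) = μ^2 - μ.
This factors as μ·(μ - 1) = 0.
Eigenvalues: 0, 1.

0, 1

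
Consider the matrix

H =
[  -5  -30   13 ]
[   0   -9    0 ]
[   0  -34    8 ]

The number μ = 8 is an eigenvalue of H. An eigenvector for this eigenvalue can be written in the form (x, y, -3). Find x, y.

We need (H - 8I)v = 0.
H - 8I = [[-13, -30, 13], [0, -17, 0], [0, -34, 0]].
Row 1: (-13)·x + (-30)·y + (13)·-3 = 0
Row 2: (0)·x + (-17)·y + (0)·-3 = 0
Row 3: (0)·x + (-34)·y + (0)·-3 = 0
Solving gives x = -3, y = 0.
Check: H·(-3, 0, -3) = (-24, 0, -24) = 8·(-3, 0, -3).

-3, 0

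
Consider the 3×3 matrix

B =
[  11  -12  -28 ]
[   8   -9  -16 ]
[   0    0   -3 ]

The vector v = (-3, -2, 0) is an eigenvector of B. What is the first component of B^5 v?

First find the eigenvalue: Bv = (-9, -6, 0) = 3·(-3, -2, 0), so λ = 3.
Then B^5 v = λ^5·v = 3^5·(-3, -2, 0) = 243·(-3, -2, 0) = (-729, -486, 0).

-729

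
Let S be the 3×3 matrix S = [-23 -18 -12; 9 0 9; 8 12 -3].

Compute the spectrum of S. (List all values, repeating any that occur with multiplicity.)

-11, -9, -6

Set up det(μI - S) = 0.
Expanding the 3×3 determinant: p(μ) = μ^3 + 26μ^2 + 219μ + 594.
Since p(-11) = 0, μ = -11 is a root.
Dividing by (μ + 11) leaves μ^2 + 15μ + 54.
The quadratic factors as (μ + 9)·(μ + 6).
Eigenvalues: -11, -9, -6.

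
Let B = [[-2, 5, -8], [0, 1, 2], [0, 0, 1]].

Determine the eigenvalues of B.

B is upper triangular, so its eigenvalues are the diagonal entries.
Diagonal: -2, 1, 1.

-2, 1, 1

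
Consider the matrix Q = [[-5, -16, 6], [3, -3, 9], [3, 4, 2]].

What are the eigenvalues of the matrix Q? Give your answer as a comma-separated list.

-7, 0, 1

Set up det(rI - Q) = 0.
Expanding the 3×3 determinant: p(r) = r^3 + 6r^2 - 7r.
Try r = 0: p(0) = 0, so 0 is a root.
Dividing by r leaves r^2 + 6r - 7.
The quadratic factors as (r + 7)·(r - 1).
Eigenvalues: -7, 0, 1.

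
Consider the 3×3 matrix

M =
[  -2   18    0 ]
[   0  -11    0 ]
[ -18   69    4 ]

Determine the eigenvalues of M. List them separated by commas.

The characteristic polynomial is p(λ) = det(λI - M).
Expanding along the first row, p(λ) = λ^3 + 9λ^2 - 30λ - 88.
Try λ = -11: p(-11) = 0, so -11 is a root.
Factor out (λ + 11): p(λ) = (λ + 11)·(λ^2 - 2λ - 8).
The quadratic factors as (λ + 2)·(λ - 4).
Eigenvalues: -11, -2, 4.

-11, -2, 4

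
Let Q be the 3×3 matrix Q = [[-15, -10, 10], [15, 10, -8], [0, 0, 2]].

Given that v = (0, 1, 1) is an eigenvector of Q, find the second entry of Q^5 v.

First find the eigenvalue: Qv = (0, 2, 2) = 2·(0, 1, 1), so λ = 2.
Then Q^5 v = λ^5·v = 2^5·(0, 1, 1) = 32·(0, 1, 1) = (0, 32, 32).

32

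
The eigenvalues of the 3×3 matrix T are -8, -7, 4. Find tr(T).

-11

trace(T) is the sum of the eigenvalues: (-8) + (-7) + (4) = -11.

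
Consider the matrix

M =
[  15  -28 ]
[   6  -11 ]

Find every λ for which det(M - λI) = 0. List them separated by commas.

1, 3

det(M - tI) = (15 - t)(-11 - t) - (-28)·(6) = t^2 - 4t + 3.
This factors as (t - 1)·(t - 3) = 0.
Eigenvalues: 1, 3.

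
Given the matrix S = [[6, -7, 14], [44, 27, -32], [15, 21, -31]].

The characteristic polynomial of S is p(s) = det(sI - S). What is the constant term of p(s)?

p(s) = s^3 - 2s^2 - 91s - 88.
The constant term is -88.

-88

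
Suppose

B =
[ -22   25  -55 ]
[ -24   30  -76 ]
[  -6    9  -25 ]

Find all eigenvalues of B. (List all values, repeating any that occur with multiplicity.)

The characteristic polynomial is p(μ) = det(μI - B).
Expanding along the first row, p(μ) = μ^3 + 17μ^2 + 94μ + 168.
Since p(-7) = 0, μ = -7 is a root.
Factor out (μ + 7): p(μ) = (μ + 7)·(μ^2 + 10μ + 24).
The quadratic factors as (μ + 6)·(μ + 4).
Eigenvalues: -7, -6, -4.

-7, -6, -4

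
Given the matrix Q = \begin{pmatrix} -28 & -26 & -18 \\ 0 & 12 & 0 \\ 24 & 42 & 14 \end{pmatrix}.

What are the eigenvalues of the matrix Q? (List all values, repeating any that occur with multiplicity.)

Compute the characteristic polynomial p(lambda) = det(lambda·I - Q).
Expanding the 3×3 determinant: p(lambda) = lambda^3 + 2·lambda^2 - 128·lambda - 480.
Since p(-4) = 0, lambda = -4 is a root.
Factor out (lambda + 4): p(lambda) = (lambda + 4)·(lambda^2 - 2·lambda - 120).
The quadratic factors as (lambda + 10)·(lambda - 12).
Eigenvalues: -10, -4, 12.

-10, -4, 12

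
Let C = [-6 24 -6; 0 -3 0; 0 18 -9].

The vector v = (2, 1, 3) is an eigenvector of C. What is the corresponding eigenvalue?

-3

Compute Cv: C·(2, 1, 3) = (-6, -3, -9).
Since Cv = λv, compare component 1: -6 = λ·2, so λ = -3.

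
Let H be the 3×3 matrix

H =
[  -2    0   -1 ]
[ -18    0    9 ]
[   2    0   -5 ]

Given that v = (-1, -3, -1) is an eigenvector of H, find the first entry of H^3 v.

27

First find the eigenvalue: Hv = (3, 9, 3) = -3·(-1, -3, -1), so λ = -3.
Then H^3 v = λ^3·v = (-3)^3·(-1, -3, -1) = -27·(-1, -3, -1) = (27, 81, 27).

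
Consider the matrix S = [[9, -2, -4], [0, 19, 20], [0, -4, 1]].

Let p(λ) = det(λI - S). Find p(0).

-891

p(0) = det(0·I − S) = det(−S) = (−1)^3·det(S).
det(S) = 891, so p(0) = -891.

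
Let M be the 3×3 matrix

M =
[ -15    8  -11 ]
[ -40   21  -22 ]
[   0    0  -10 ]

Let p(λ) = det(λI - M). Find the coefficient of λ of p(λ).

p(λ) = λ^3 + 4λ^2 - 55λ + 50.
The coefficient of λ is -55.

-55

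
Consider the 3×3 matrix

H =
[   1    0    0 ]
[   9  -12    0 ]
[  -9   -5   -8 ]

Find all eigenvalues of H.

-12, -8, 1

H is lower triangular, so its eigenvalues are the diagonal entries.
Diagonal: 1, -12, -8.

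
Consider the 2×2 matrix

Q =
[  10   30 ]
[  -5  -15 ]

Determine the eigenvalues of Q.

-5, 0

det(Q - μI) = (10 - μ)(-15 - μ) - (30)·(-5) = μ^2 + 5μ.
This factors as (μ + 5)·μ = 0.
Eigenvalues: -5, 0.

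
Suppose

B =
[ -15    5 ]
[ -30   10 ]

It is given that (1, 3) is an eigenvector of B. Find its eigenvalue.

Compute Bv: B·(1, 3) = (0, 0).
Since Bv = λv, compare component 1: 0 = λ·1, so λ = 0.

0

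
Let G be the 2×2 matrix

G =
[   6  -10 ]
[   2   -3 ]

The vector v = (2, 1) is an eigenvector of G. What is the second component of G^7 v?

1

First find the eigenvalue: Gv = (2, 1) = 1·(2, 1), so λ = 1.
Then G^7 v = λ^7·v = 1^7·(2, 1) = 1·(2, 1) = (2, 1).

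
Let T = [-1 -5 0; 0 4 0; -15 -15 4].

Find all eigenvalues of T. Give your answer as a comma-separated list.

The characteristic polynomial is p(t) = det(tI - T).
Cofactor expansion gives p(t) = t^3 - 7t^2 + 8t + 16.
Rational-root test: t = -1 gives p(-1) = 0.
Factor out (t + 1): p(t) = (t + 1)·(t^2 - 8t + 16).
The quadratic factor is (t - 4)^2.
Eigenvalues: -1, 4, 4.

-1, 4, 4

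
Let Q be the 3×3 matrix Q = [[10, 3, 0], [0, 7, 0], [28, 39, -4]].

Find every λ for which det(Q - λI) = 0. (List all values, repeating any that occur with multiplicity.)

The characteristic polynomial is p(lambda) = det(lambda·I - Q).
Cofactor expansion gives p(lambda) = lambda^3 - 13·lambda^2 + 2·lambda + 280.
Try lambda = 7: p(7) = 0, so 7 is a root.
Dividing by (lambda - 7) leaves lambda^2 - 6·lambda - 40.
The quadratic factors as (lambda + 4)·(lambda - 10).
Eigenvalues: -4, 7, 10.

-4, 7, 10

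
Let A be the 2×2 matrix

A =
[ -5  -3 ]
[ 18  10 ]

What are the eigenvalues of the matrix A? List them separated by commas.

det(A - lambda·I) = (-5 - lambda)(10 - lambda) - (-3)·(18) = lambda^2 - 5·lambda + 4.
This factors as (lambda - 1)·(lambda - 4) = 0.
Eigenvalues: 1, 4.

1, 4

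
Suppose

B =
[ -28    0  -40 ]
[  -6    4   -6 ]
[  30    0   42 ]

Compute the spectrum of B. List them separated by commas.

2, 4, 12

Compute the characteristic polynomial p(t) = det(tI - B).
Cofactor expansion gives p(t) = t^3 - 18t^2 + 80t - 96.
Try t = 2: p(2) = 0, so 2 is a root.
Dividing by (t - 2) leaves t^2 - 16t + 48.
The quadratic factors as (t - 4)·(t - 12).
Eigenvalues: 2, 4, 12.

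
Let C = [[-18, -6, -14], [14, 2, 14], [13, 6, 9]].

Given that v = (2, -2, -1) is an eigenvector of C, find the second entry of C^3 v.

250

First find the eigenvalue: Cv = (-10, 10, 5) = -5·(2, -2, -1), so λ = -5.
Then C^3 v = λ^3·v = (-5)^3·(2, -2, -1) = -125·(2, -2, -1) = (-250, 250, 125).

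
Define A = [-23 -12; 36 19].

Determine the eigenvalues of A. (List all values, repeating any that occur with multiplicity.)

-5, 1

det(A - lambda·I) = (-23 - lambda)(19 - lambda) - (-12)·(36) = lambda^2 + 4·lambda - 5.
This factors as (lambda + 5)·(lambda - 1) = 0.
Eigenvalues: -5, 1.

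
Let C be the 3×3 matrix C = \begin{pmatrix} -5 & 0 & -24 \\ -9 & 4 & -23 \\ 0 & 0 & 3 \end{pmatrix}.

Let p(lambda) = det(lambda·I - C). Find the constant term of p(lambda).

60

p(lambda) = lambda^3 - 2·lambda^2 - 23·lambda + 60.
The constant term is 60.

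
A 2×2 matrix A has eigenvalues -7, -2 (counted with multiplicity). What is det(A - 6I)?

104

If A has eigenvalues -7, -2, then A - 6I has eigenvalues -13, -8.
det(A - 6I) = (-13) · (-8) = 104.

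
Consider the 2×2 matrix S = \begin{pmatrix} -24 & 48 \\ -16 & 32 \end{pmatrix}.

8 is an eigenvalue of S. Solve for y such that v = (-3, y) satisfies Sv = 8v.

We need (S - 8I)v = 0.
S - 8I = [[-32, 48], [-16, 24]].
Row 1: (-32)·-3 + (48)·y = 0
Row 2: (-16)·-3 + (24)·y = 0
Solving gives y = -2.
Check: S·(-3, -2) = (-24, -16) = 8·(-3, -2).

-2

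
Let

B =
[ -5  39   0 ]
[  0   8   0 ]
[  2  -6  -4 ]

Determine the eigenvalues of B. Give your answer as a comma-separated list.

Set up det(λI - B) = 0.
Expanding along the first row, p(λ) = λ^3 + λ^2 - 52λ - 160.
Since p(-4) = 0, λ = -4 is a root.
Factor out (λ + 4): p(λ) = (λ + 4)·(λ^2 - 3λ - 40).
The quadratic factors as (λ + 5)·(λ - 8).
Eigenvalues: -5, -4, 8.

-5, -4, 8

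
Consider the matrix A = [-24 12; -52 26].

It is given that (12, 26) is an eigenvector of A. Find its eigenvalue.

2

Compute Av: A·(12, 26) = (24, 52).
Since Av = λv, compare component 1: 24 = λ·12, so λ = 2.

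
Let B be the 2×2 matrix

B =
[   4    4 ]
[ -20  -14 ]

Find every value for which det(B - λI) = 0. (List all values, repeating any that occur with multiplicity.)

det(B - μI) = (4 - μ)(-14 - μ) - (4)·(-20) = μ^2 + 10μ + 24.
This factors as (μ + 6)·(μ + 4) = 0.
Eigenvalues: -6, -4.

-6, -4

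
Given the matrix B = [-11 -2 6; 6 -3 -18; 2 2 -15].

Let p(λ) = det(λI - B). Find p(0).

p(0) = det(0·I − B) = det(−B) = (−1)^3·det(B).
det(B) = -891, so p(0) = 891.

891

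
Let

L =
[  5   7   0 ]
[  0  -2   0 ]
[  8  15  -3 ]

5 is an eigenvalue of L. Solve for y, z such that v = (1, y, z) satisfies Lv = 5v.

We need (L - 5I)v = 0.
L - 5I = [[0, 7, 0], [0, -7, 0], [8, 15, -8]].
Row 1: (0)·1 + (7)·y + (0)·z = 0
Row 2: (0)·1 + (-7)·y + (0)·z = 0
Row 3: (8)·1 + (15)·y + (-8)·z = 0
Solving gives y = 0, z = 1.
Check: L·(1, 0, 1) = (5, 0, 5) = 5·(1, 0, 1).

0, 1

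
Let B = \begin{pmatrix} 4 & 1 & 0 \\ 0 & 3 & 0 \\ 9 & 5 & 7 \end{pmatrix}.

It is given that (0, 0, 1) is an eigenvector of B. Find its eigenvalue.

7

Compute Bv: B·(0, 0, 1) = (0, 0, 7).
Since Bv = λv, compare component 3: 7 = λ·1, so λ = 7.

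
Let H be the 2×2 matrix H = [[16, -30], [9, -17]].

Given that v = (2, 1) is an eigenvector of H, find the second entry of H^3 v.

1

First find the eigenvalue: Hv = (2, 1) = 1·(2, 1), so λ = 1.
Then H^3 v = λ^3·v = 1^3·(2, 1) = 1·(2, 1) = (2, 1).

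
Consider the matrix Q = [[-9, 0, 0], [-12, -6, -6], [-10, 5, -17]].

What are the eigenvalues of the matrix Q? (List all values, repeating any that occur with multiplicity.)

Compute the characteristic polynomial p(λ) = det(λI - Q).
Expanding the 3×3 determinant: p(λ) = λ^3 + 32λ^2 + 339λ + 1188.
Rational-root test: λ = -9 gives p(-9) = 0.
Factor out (λ + 9): p(λ) = (λ + 9)·(λ^2 + 23λ + 132).
The quadratic factors as (λ + 12)·(λ + 11).
Eigenvalues: -12, -11, -9.

-12, -11, -9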